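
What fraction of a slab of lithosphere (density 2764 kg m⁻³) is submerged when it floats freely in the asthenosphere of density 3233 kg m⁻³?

Submerged fraction = ρ_obj/ρ_fluid = 2764/3233 = 0.855.

0.855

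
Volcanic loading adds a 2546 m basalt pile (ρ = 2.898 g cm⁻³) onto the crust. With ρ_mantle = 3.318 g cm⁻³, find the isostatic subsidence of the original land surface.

2220 m

Subaerial loading: s = t ρ_load / ρ_m.
s = 2546 m × 2.898/3.318 = 2220 m.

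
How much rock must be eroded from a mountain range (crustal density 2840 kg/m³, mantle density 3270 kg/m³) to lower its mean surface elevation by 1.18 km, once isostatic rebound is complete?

Net drop Δ = e − u = e − e ρ_c/ρ_m = e (ρ_m − ρ_c)/ρ_m.
e = Δ ρ_m/(ρ_m − ρ_c) = 1.18 km × 3270/430 = 8.97 km.

8.97 km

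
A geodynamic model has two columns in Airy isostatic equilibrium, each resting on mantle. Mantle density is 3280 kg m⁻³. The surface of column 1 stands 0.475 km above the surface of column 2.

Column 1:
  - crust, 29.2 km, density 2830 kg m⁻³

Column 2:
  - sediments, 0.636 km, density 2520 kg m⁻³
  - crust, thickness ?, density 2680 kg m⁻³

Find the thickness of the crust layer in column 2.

18.5 km

Take the compensation level at the base of the deeper column (depth z_c below the surface of column 1) and equate Σ ρ_i t_i down to z_c; mantle fills any gap and the z_c terms cancel.
Column 1: 29.2×2830 + (z_c − 29.2)×3280
Column 2: 0.475×0 + 0.636×2520 + x×2680 + (z_c − 0.475 − 0.636 − x)×3280
The z_c×3280 term appears on both sides and cancels. Collect the known terms of each column as K = Σ(ρt)_known − 3280 × (depth of known layers): K_1 = 82636 − 3280×29.2 = −13140; K_2 = 1602.72 − 3280×(0.475 + 0.636) = −2041.36.
Balance: K_1 = K_2 − x×(3280 − 2680), so x = (K_2 − K_1)/(3280 − 2680) = 11098.6/600 = 18.5 km.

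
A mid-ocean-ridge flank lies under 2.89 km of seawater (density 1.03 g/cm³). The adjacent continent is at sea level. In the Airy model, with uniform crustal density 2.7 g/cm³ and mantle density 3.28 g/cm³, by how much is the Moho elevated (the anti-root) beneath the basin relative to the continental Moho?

8.32 km

Equating mass per unit area of the two columns: replacing crust with seawater at the top is compensated by replacing crust with mantle at the base: d (ρ_c − ρ_w) = a (ρ_m − ρ_c).
a = d (ρ_c − ρ_w)/(ρ_m − ρ_c) = 2.89 km × 1.67/0.58 = 8.32 km.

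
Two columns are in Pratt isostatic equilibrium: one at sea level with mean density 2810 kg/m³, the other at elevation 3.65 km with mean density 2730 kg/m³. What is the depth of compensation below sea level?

ρ_ref D = ρ (D + h) → D (ρ_ref − ρ) = ρ h.
D = ρ h/(ρ_ref − ρ) = 2730 × 3.65 km/(2810 − 2730) = 125 km.

125 km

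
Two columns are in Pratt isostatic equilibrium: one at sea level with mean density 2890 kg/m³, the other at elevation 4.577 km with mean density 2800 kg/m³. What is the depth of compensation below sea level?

142 km

ρ_ref D = ρ (D + h) → D (ρ_ref − ρ) = ρ h.
D = ρ h/(ρ_ref − ρ) = 2800 × 4.577 km/(2890 − 2800) = 142 km.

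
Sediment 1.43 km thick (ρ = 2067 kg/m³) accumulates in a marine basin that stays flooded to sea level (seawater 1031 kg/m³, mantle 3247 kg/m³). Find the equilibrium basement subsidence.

0.669 km

Submarine loading: the sediment displaces seawater, and the subsidence is in turn flooded, so s (ρ_m − ρ_w) = t (ρ_sed − ρ_w).
s = 1.43 km × (2067 − 1031) / (3247 − 1031) = 0.669 km.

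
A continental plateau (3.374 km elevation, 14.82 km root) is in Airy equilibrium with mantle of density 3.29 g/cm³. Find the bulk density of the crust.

2.68 g/cm³

ρ_c h = (ρ_m − ρ_c) r → ρ_c (h + r) = ρ_m r → ρ_c = ρ_m r / (h + r).
ρ_c = 3.29 × 14.82 km / (3.374 km + 14.82 km) = 2.68 g/cm³.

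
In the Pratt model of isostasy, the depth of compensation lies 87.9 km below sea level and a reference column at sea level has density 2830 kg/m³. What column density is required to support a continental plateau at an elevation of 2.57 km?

2750 kg/m³

Pratt balance: ρ_ref D = ρ (D + h).
ρ = ρ_ref D/(D + h) = 2830 × 87.9 km/(87.9 km + 2.57 km) = 2750 kg/m³.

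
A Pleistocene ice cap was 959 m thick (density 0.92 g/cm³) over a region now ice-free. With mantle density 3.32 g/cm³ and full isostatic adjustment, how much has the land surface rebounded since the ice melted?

Removing the load lets mantle flow back in; uplift u satisfies ρ_ice t = ρ_m u.
u = t ρ_ice/ρ_m = 959 m × 0.92/3.32 = 266 m.

266 m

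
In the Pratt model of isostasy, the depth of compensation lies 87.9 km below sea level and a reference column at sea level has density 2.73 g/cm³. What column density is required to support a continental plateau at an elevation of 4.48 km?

Pratt balance: ρ_ref D = ρ (D + h).
ρ = ρ_ref D/(D + h) = 2.73 × 87.9 km/(87.9 km + 4.48 km) = 2.6 g/cm³.

2.6 g/cm³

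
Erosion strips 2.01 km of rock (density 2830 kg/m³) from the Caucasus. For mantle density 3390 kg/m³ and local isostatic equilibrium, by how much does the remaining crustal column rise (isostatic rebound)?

Unloading: uplift u = e ρ_c/ρ_m = 2.01 km × 2830/3390 = 1.68 km.

1.68 km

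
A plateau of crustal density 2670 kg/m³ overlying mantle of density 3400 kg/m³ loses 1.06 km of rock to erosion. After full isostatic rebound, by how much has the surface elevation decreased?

0.228 km

Rebound u = e ρ_c/ρ_m = 1.06 km × 2670/3400 = 0.8324 km.
Net surface drop = e − u = 1.06 km − 0.8324 km = e (ρ_m − ρ_c)/ρ_m = 0.228 km.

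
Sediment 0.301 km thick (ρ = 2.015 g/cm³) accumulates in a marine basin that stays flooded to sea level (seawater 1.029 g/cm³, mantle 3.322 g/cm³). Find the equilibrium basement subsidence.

Submarine loading: the sediment displaces seawater, and the subsidence is in turn flooded, so s (ρ_m − ρ_w) = t (ρ_sed − ρ_w).
s = 0.301 km × (2.015 − 1.029) / (3.322 − 1.029) = 0.129 km.

0.129 km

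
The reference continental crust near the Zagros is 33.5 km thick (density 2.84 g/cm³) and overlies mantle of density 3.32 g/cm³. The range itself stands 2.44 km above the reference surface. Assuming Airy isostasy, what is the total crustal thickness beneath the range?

Root depth r = h ρ_c / (ρ_m − ρ_c) = 2.44 km × 2.84 / 0.48 = 14.44 km.
Total thickness = T + h + r = 33.5 km + 2.44 km + 14.44 km = 50.4 km.

50.4 km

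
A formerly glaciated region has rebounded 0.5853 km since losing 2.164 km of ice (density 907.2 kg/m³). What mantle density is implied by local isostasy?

3350 kg/m³

ρ_m = ρ_ice t / u = 907.2 × 2.164 km/0.5853 km = 3350 kg/m³.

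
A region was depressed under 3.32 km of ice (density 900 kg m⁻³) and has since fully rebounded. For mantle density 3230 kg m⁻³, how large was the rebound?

0.925 km

Removing the load lets mantle flow back in; uplift u satisfies ρ_ice t = ρ_m u.
u = t ρ_ice/ρ_m = 3.32 km × 900/3230 = 0.925 km.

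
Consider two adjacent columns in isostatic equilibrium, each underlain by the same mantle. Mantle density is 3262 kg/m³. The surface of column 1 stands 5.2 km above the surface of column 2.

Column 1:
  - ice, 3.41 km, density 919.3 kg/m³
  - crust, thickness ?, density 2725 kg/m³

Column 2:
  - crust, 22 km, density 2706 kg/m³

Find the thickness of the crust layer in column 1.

39.5 km

Take the compensation level at the base of the deeper column (depth z_c below the surface of column 1) and equate Σ ρ_i t_i down to z_c; mantle fills any gap and the z_c terms cancel.
Column 1: 3.41×919.3 + x×2725 + (z_c − 3.41 − x)×3262
Column 2: 5.2×0 + 22×2706 + (z_c − 5.2 − 22)×3262
The z_c×3262 term appears on both sides and cancels. Collect the known terms of each column as K = Σ(ρt)_known − 3262 × (depth of known layers): K_1 = 3134.813 − 3262×3.41 = −7988.607; K_2 = 59532 − 3262×(5.2 + 22) = −29194.4.
Balance: K_1 − x×(3262 − 2725) = K_2, so x = (K_1 − K_2)/(3262 − 2725) = 21205.8/537 = 39.5 km.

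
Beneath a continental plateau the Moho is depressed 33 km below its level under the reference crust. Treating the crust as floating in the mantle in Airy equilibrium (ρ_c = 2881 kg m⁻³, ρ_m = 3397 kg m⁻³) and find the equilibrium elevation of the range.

By Archimedes' principle applied to the lithosphere: ρ_c h = (ρ_m − ρ_c) r.
h = r (ρ_m − ρ_c) / ρ_c = 33 km × (3397 − 2881) / 2881 = 5.91 km.

5.91 km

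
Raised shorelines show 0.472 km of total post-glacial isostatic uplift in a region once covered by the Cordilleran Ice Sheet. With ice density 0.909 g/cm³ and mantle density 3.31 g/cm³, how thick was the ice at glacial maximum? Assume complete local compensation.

1.72 km

u = t ρ_ice/ρ_m → t = u ρ_m/ρ_ice = 0.472 km × 3.31/0.909 = 1.72 km.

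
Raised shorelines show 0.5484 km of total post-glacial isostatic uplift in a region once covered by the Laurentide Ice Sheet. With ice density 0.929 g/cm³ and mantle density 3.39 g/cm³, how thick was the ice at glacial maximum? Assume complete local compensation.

u = t ρ_ice/ρ_m → t = u ρ_m/ρ_ice = 0.5484 km × 3.39/0.929 = 2 km.

2 km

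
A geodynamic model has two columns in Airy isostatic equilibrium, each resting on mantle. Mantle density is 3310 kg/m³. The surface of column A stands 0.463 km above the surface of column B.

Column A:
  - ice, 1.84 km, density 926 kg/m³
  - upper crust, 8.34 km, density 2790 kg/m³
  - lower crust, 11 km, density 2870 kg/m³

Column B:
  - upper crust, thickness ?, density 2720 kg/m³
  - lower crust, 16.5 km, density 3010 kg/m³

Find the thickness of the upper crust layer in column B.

12 km

Take the compensation level at the base of the deeper column (depth z_c below the surface of column A) and equate Σ ρ_i t_i down to z_c; mantle fills any gap and the z_c terms cancel.
Column A: 1.84×926 + 8.34×2790 + 11×2870 + (z_c − 21.18)×3310
Column B: 0.463×0 + x×2720 + 16.5×3010 + (z_c − 0.463 − 16.5 − x)×3310
The z_c×3310 term appears on both sides and cancels. Collect the known terms of each column as K = Σ(ρt)_known − 3310 × (depth of known layers): K_A = 56542.44 − 3310×21.18 = −13563.36; K_B = 49665 − 3310×(0.463 + 16.5) = −6482.53.
Balance: K_A = K_B − x×(3310 − 2720), so x = (K_B − K_A)/(3310 − 2720) = 7080.83/590 = 12 km.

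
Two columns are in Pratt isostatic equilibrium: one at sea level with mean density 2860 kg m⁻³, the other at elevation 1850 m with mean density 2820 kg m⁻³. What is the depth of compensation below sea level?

ρ_ref D = ρ (D + h) → D (ρ_ref − ρ) = ρ h.
D = ρ h/(ρ_ref − ρ) = 2820 × 1850 m/(2860 − 2820) = 130000 m.

130000 m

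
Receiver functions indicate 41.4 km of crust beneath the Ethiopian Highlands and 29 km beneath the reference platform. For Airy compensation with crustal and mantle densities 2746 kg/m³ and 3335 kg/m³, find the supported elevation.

Excess crust Δ = 41.4 km − 29 km = 12.4 km, split between elevation h and root r with h + r = Δ.
Airy balance ρ_c h = (ρ_m − ρ_c) r gives r = h ρ_c/(ρ_m − ρ_c), so h (1 + ρ_c/(ρ_m − ρ_c)) = Δ, i.e. h = Δ (ρ_m − ρ_c)/ρ_m.
h = 12.4 km × 589/3335 = 2.19 km.

2.19 km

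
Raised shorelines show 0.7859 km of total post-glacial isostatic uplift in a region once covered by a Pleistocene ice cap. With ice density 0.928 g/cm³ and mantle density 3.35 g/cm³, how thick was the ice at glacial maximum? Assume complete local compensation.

u = t ρ_ice/ρ_m → t = u ρ_m/ρ_ice = 0.7859 km × 3.35/0.928 = 2.84 km.

2.84 km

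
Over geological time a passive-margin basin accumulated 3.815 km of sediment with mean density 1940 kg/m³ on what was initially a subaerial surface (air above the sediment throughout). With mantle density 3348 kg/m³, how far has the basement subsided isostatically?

Subaerial load: s = t ρ_sed / ρ_m = 3.815 km × 1940/3348 = 2.21 km.

2.21 km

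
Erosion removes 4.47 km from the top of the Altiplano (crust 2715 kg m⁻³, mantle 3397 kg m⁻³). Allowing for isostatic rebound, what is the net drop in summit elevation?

0.897 km

Rebound u = e ρ_c/ρ_m = 4.47 km × 2715/3397 = 3.573 km.
Net surface drop = e − u = 4.47 km − 3.573 km = e (ρ_m − ρ_c)/ρ_m = 0.897 km.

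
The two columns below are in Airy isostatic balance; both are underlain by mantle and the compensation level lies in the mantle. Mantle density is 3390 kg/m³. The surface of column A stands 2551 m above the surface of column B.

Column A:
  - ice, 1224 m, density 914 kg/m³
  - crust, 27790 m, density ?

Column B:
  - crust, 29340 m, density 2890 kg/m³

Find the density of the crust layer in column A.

Take the compensation level at the base of the deeper column (depth z_c below the surface of column A) and equate Σ ρ_i t_i down to z_c; mantle fills any gap and the z_c terms cancel.
Column A: 1224×914 + 27790×ρ + (z_c − 29014)×3390
Column B: 2551×0 + 29340×2890 + (z_c − 2551 − 29340)×3390
The z_c×3390 term appears on both sides and cancels. Collect the known terms of each column as K = Σ(ρt)_known − 3390 × (depth of known layers): K_A = 1118736 − 3390×29014 = −97238724; K_B = 84792600 − 3390×(2551 + 29340) = −23317890.
Balance: K_A + 27790×ρ = K_B, so ρ = (K_B − K_A)/27790 = 73920800/27790 = 2660 kg/m³.

2660 kg/m³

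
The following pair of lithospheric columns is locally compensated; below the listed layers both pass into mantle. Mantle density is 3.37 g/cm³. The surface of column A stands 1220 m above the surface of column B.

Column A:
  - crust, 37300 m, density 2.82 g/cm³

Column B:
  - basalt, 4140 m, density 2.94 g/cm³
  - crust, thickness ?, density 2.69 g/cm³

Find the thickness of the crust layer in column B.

Take the compensation level at the base of the deeper column (depth z_c below the surface of column A) and equate Σ ρ_i t_i down to z_c; mantle fills any gap and the z_c terms cancel.
Column A: 37300×2.82 + (z_c − 37300)×3.37
Column B: 1220×0 + 4140×2.94 + x×2.69 + (z_c − 1220 − 4140 − x)×3.37
The z_c×3.37 term appears on both sides and cancels. Collect the known terms of each column as K = Σ(ρt)_known − 3.37 × (depth of known layers): K_A = 105186 − 3.37×37300 = −20515; K_B = 12171.6 − 3.37×(1220 + 4140) = −5891.6.
Balance: K_A = K_B − x×(3.37 − 2.69), so x = (K_B − K_A)/(3.37 − 2.69) = 14623.4/0.68 = 21500 m.

21500 m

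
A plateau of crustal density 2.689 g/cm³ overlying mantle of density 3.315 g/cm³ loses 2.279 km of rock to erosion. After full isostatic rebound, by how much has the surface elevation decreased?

0.43 km

Rebound u = e ρ_c/ρ_m = 2.279 km × 2.689/3.315 = 1.849 km.
Net surface drop = e − u = 2.279 km − 1.849 km = e (ρ_m − ρ_c)/ρ_m = 0.43 km.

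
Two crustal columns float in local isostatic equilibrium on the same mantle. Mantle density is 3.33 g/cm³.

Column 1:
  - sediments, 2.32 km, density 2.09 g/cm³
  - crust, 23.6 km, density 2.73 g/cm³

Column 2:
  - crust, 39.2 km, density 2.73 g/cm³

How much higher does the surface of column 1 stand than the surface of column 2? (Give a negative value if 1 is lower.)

For any compensation level in the mantle, the mantle terms cancel and isostasy reduces to e = (Σt_1 − Σt_2) − (Σ(ρt)_1 − Σ(ρt)_2) / ρ_m.
Σt_1 = 25.92 km; Σt_2 = 39.2 km; Σ(ρt)_1 = 69.2768; Σ(ρt)_2 = 107.016 (in km·g/cm³).
e = (25.92 − 39.2) − (69.2768 − 107.016) / 3.33 = −1.95 km.

−1.95 km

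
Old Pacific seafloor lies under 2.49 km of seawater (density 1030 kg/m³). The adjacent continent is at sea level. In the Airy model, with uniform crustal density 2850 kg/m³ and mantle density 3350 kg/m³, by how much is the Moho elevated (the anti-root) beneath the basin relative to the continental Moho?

By Archimedes' principle applied to the lithosphere: replacing crust with seawater at the top is compensated by replacing crust with mantle at the base: d (ρ_c − ρ_w) = a (ρ_m − ρ_c).
a = d (ρ_c − ρ_w)/(ρ_m − ρ_c) = 2.49 km × 1820/500 = 9.06 km.

9.06 km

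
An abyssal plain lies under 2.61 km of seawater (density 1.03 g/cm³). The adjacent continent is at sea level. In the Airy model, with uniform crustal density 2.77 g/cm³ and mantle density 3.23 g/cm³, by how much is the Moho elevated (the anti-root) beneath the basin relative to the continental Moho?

9.87 km

Balancing pressure at the compensation depth: replacing crust with seawater at the top is compensated by replacing crust with mantle at the base: d (ρ_c − ρ_w) = a (ρ_m − ρ_c).
a = d (ρ_c − ρ_w)/(ρ_m − ρ_c) = 2.61 km × 1.74/0.46 = 9.87 km.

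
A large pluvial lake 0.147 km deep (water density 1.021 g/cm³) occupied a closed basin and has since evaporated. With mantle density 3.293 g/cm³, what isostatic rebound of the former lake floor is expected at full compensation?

0.0456 km

u = d ρ_w/ρ_m = 0.147 km × 1.021/3.293 = 0.0456 km.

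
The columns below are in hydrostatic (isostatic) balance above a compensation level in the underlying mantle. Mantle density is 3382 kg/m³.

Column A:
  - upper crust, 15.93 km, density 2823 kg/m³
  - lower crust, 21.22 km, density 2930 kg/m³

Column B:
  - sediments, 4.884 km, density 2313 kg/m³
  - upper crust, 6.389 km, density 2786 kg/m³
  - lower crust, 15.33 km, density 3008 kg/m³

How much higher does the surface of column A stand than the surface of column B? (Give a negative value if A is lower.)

For any compensation level in the mantle, the mantle terms cancel and isostasy reduces to e = (Σt_A − Σt_B) − (Σ(ρt)_A − Σ(ρt)_B) / ρ_m.
Σt_A = 37.15 km; Σt_B = 26.603 km; Σ(ρt)_A = 107144.99; Σ(ρt)_B = 75209.086 (in km·kg/m³).
e = (37.15 − 26.603) − (107144.99 − 75209.086) / 3382 = 1.1 km.

1.1 km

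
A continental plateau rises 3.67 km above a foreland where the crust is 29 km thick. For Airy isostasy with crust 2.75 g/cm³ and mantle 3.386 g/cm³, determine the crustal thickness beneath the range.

Root depth r = h ρ_c / (ρ_m − ρ_c) = 3.67 km × 2.75 / 0.636 = 15.87 km.
Total thickness = T + h + r = 29 km + 3.67 km + 15.87 km = 48.5 km.

48.5 km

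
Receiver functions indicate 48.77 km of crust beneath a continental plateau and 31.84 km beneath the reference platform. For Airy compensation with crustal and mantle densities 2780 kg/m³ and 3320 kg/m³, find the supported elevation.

Excess crust Δ = 48.77 km − 31.84 km = 16.93 km, split between elevation h and root r with h + r = Δ.
Airy balance ρ_c h = (ρ_m − ρ_c) r gives r = h ρ_c/(ρ_m − ρ_c), so h (1 + ρ_c/(ρ_m − ρ_c)) = Δ, i.e. h = Δ (ρ_m − ρ_c)/ρ_m.
h = 16.93 km × 540/3320 = 2.75 km.

2.75 km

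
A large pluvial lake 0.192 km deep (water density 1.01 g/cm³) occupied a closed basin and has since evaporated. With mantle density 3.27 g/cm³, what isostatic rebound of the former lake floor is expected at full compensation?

0.0593 km

u = d ρ_w/ρ_m = 0.192 km × 1.01/3.27 = 0.0593 km.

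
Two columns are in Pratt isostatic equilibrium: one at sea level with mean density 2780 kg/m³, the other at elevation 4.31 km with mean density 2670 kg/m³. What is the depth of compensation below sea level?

ρ_ref D = ρ (D + h) → D (ρ_ref − ρ) = ρ h.
D = ρ h/(ρ_ref − ρ) = 2670 × 4.31 km/(2780 − 2670) = 105 km.

105 km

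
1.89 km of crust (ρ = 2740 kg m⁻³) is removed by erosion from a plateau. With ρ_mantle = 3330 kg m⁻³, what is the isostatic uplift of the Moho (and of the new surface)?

Unloading: uplift u = e ρ_c/ρ_m = 1.89 km × 2740/3330 = 1.56 km.

1.56 km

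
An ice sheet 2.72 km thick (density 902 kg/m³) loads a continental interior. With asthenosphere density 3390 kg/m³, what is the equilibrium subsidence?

Equating mass per unit area of the two columns: the ice load ρ_ice t is balanced by mantle displaced below, ρ_m s.
s = t ρ_ice / ρ_m = 2.72 km × 902/3390 = 0.724 km.

0.724 km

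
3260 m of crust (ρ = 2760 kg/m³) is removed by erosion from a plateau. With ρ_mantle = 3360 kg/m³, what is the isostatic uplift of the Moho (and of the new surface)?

Unloading: uplift u = e ρ_c/ρ_m = 3260 m × 2760/3360 = 2680 m.

2680 m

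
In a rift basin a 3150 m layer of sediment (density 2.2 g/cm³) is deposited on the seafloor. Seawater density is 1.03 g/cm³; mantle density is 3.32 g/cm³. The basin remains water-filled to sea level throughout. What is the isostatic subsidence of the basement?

Submarine loading: the sediment displaces seawater, and the subsidence is in turn flooded, so s (ρ_m − ρ_w) = t (ρ_sed − ρ_w).
s = 3150 m × (2.2 − 1.03) / (3.32 − 1.03) = 1610 m.

1610 m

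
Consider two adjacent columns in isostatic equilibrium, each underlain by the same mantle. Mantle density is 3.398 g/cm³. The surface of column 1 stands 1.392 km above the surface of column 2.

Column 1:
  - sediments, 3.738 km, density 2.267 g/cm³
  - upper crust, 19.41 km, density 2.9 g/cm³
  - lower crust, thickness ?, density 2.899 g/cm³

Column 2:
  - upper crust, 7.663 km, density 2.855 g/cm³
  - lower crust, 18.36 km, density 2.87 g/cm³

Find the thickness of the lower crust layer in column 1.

9.4 km

Take the compensation level at the base of the deeper column (depth z_c below the surface of column 1) and equate Σ ρ_i t_i down to z_c; mantle fills any gap and the z_c terms cancel.
Column 1: 3.738×2.267 + 19.41×2.9 + x×2.899 + (z_c − 23.148 − x)×3.398
Column 2: 1.392×0 + 7.663×2.855 + 18.36×2.87 + (z_c − 1.392 − 26.023)×3.398
The z_c×3.398 term appears on both sides and cancels. Collect the known terms of each column as K = Σ(ρt)_known − 3.398 × (depth of known layers): K_1 = 64.763046 − 3.398×23.148 = −13.893858; K_2 = 74.571065 − 3.398×(1.392 + 26.023) = −18.585105.
Balance: K_1 − x×(3.398 − 2.899) = K_2, so x = (K_1 − K_2)/(3.398 − 2.899) = 4.69125/0.499 = 9.4 km.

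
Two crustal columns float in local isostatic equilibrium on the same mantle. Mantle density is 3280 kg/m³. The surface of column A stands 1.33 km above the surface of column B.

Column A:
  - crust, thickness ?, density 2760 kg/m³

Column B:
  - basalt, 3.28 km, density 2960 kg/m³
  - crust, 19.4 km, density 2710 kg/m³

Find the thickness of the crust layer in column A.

Take the compensation level at the base of the deeper column (depth z_c below the surface of column A) and equate Σ ρ_i t_i down to z_c; mantle fills any gap and the z_c terms cancel.
Column A: x×2760 + (z_c − 0 − x)×3280
Column B: 1.33×0 + 3.28×2960 + 19.4×2710 + (z_c − 1.33 − 22.68)×3280
The z_c×3280 term appears on both sides and cancels. Collect the known terms of each column as K = Σ(ρt)_known − 3280 × (depth of known layers): K_A = 0 − 3280×0 = 0; K_B = 62282.8 − 3280×(1.33 + 22.68) = −16470.
Balance: K_A − x×(3280 − 2760) = K_B, so x = (K_A − K_B)/(3280 − 2760) = 16470/520 = 31.7 km.

31.7 km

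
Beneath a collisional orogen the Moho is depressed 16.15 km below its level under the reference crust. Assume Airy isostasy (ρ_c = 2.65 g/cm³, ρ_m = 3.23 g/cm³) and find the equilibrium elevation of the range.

Isostatic balance requires: ρ_c h = (ρ_m − ρ_c) r.
h = r (ρ_m − ρ_c) / ρ_c = 16.15 km × (3.23 − 2.65) / 2.65 = 3.53 km.

3.53 km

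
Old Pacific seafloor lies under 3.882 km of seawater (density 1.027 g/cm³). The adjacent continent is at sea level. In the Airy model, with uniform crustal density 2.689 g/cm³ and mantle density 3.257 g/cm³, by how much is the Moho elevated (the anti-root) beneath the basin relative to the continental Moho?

In Airy isostatic equilibrium: replacing crust with seawater at the top is compensated by replacing crust with mantle at the base: d (ρ_c − ρ_w) = a (ρ_m − ρ_c).
a = d (ρ_c − ρ_w)/(ρ_m − ρ_c) = 3.882 km × 1.662/0.568 = 11.4 km.

11.4 km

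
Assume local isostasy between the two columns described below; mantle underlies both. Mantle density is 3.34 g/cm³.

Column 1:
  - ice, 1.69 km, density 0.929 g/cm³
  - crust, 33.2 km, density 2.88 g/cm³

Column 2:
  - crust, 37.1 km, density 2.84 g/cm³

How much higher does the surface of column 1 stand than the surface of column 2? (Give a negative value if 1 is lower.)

0.238 km

For any compensation level in the mantle, the mantle terms cancel and isostasy reduces to e = (Σt_1 − Σt_2) − (Σ(ρt)_1 − Σ(ρt)_2) / ρ_m.
Σt_1 = 34.89 km; Σt_2 = 37.1 km; Σ(ρt)_1 = 97.18601; Σ(ρt)_2 = 105.364 (in km·g/cm³).
e = (34.89 − 37.1) − (97.18601 − 105.364) / 3.34 = 0.238 km.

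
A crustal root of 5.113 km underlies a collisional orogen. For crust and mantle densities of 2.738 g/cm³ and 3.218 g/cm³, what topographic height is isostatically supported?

Balancing pressure at the compensation depth: ρ_c h = (ρ_m − ρ_c) r.
h = r (ρ_m − ρ_c) / ρ_c = 5.113 km × (3.218 − 2.738) / 2.738 = 0.896 km.

0.896 km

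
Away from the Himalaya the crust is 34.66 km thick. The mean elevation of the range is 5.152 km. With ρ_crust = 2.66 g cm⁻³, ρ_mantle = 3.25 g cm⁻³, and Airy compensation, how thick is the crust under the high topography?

Root depth r = h ρ_c / (ρ_m − ρ_c) = 5.152 km × 2.66 / 0.59 = 23.23 km.
Total thickness = T + h + r = 34.66 km + 5.152 km + 23.23 km = 63 km.

63 km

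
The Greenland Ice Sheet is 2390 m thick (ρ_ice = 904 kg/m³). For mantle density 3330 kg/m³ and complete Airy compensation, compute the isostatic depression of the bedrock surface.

For local isostatic compensation: the ice load ρ_ice t is balanced by mantle displaced below, ρ_m s.
s = t ρ_ice / ρ_m = 2390 m × 904/3330 = 649 m.

649 m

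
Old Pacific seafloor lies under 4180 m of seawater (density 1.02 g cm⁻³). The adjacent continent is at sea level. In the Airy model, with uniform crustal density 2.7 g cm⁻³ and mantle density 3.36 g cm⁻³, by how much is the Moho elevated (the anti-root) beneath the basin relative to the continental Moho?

10600 m

Balancing pressure at the compensation depth: replacing crust with seawater at the top is compensated by replacing crust with mantle at the base: d (ρ_c − ρ_w) = a (ρ_m − ρ_c).
a = d (ρ_c − ρ_w)/(ρ_m − ρ_c) = 4180 m × 1.68/0.66 = 10600 m.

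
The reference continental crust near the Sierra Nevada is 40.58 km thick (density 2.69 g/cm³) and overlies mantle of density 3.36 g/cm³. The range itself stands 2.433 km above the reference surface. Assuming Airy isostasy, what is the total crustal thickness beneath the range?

Root depth r = h ρ_c / (ρ_m − ρ_c) = 2.433 km × 2.69 / 0.67 = 9.768 km.
Total thickness = T + h + r = 40.58 km + 2.433 km + 9.768 km = 52.8 km.

52.8 km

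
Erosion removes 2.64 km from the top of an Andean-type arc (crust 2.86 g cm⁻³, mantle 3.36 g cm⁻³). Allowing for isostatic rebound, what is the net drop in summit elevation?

Rebound u = e ρ_c/ρ_m = 2.64 km × 2.86/3.36 = 2.247 km.
Net surface drop = e − u = 2.64 km − 2.247 km = e (ρ_m − ρ_c)/ρ_m = 0.393 km.

0.393 km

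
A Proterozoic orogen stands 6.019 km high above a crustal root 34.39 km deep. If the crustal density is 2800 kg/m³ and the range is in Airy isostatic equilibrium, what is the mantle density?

Airy balance: ρ_c h = (ρ_m − ρ_c) r → ρ_m = ρ_c (1 + h/r).
ρ_m = 2800 × (1 + 6.019 km/34.39 km) = 3290 kg/m³.

3290 kg/m³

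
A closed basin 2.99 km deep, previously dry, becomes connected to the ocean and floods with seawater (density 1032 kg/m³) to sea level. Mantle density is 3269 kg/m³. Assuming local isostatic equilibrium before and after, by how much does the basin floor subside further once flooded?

1.38 km

After flooding the water column is d + s deep. Its weight must equal the weight of mantle displaced by the extra subsidence s: (d + s) ρ_w = s ρ_m.
s = d ρ_w / (ρ_m − ρ_w) = 2.99 km × 1032/(3269 − 1032) = 1.38 km.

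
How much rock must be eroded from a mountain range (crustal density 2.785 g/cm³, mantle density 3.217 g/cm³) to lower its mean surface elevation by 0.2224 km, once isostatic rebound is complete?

1.66 km

Net drop Δ = e − u = e − e ρ_c/ρ_m = e (ρ_m − ρ_c)/ρ_m.
e = Δ ρ_m/(ρ_m − ρ_c) = 0.2224 km × 3.217/0.432 = 1.66 km.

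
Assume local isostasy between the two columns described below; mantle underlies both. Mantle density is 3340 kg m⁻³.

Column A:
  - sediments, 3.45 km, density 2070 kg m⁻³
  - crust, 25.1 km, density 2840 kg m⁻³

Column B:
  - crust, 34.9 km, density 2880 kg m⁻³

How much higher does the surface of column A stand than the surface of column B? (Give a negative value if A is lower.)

0.263 km

For any compensation level in the mantle, the mantle terms cancel and isostasy reduces to e = (Σt_A − Σt_B) − (Σ(ρt)_A − Σ(ρt)_B) / ρ_m.
Σt_A = 28.55 km; Σt_B = 34.9 km; Σ(ρt)_A = 78425.5; Σ(ρt)_B = 100512 (in km·kg m⁻³).
e = (28.55 − 34.9) − (78425.5 − 100512) / 3340 = 0.263 km.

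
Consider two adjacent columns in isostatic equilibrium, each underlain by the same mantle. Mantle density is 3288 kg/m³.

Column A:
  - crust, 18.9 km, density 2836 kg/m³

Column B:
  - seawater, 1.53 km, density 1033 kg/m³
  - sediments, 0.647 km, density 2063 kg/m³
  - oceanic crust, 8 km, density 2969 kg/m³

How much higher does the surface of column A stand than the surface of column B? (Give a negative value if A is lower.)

For any compensation level in the mantle, the mantle terms cancel and isostasy reduces to e = (Σt_A − Σt_B) − (Σ(ρt)_A − Σ(ρt)_B) / ρ_m.
Σt_A = 18.9 km; Σt_B = 10.177 km; Σ(ρt)_A = 53600.4; Σ(ρt)_B = 26667.251 (in km·kg/m³).
e = (18.9 − 10.177) − (53600.4 − 26667.251) / 3288 = 0.532 km.

0.532 km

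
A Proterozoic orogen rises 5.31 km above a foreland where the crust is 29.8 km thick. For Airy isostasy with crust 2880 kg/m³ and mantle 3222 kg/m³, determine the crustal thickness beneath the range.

79.8 km

Root depth r = h ρ_c / (ρ_m − ρ_c) = 5.31 km × 2880 / 342 = 44.72 km.
Total thickness = T + h + r = 29.8 km + 5.31 km + 44.72 km = 79.8 km.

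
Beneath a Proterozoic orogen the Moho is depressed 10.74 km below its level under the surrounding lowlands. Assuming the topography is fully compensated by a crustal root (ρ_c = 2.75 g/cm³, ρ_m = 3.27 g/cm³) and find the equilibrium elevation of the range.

Balancing pressure at the compensation depth: ρ_c h = (ρ_m − ρ_c) r.
h = r (ρ_m − ρ_c) / ρ_c = 10.74 km × (3.27 − 2.75) / 2.75 = 2.03 km.

2.03 km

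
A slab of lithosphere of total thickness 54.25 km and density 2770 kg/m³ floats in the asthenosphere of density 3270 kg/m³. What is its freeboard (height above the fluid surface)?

8.3 km

Floating equilibrium: submerged depth d = t ρ_obj/ρ_fluid = 54.25 km × 2770/3270 = 45.95 km.
Freeboard = t − d = 54.25 km − 45.95 km = 8.3 km.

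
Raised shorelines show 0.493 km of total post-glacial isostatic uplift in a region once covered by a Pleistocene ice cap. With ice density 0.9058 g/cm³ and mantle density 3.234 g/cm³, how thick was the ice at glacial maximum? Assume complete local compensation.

u = t ρ_ice/ρ_m → t = u ρ_m/ρ_ice = 0.493 km × 3.234/0.9058 = 1.76 km.

1.76 km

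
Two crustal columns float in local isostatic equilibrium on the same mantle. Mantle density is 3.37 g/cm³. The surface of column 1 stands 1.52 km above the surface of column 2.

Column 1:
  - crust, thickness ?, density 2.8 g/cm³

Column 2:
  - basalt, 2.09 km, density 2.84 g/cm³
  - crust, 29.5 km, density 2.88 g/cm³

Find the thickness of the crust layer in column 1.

Take the compensation level at the base of the deeper column (depth z_c below the surface of column 1) and equate Σ ρ_i t_i down to z_c; mantle fills any gap and the z_c terms cancel.
Column 1: x×2.8 + (z_c − 0 − x)×3.37
Column 2: 1.52×0 + 2.09×2.84 + 29.5×2.88 + (z_c − 1.52 − 31.59)×3.37
The z_c×3.37 term appears on both sides and cancels. Collect the known terms of each column as K = Σ(ρt)_known − 3.37 × (depth of known layers): K_1 = 0 − 3.37×0 = 0; K_2 = 90.8956 − 3.37×(1.52 + 31.59) = −20.6851.
Balance: K_1 − x×(3.37 − 2.8) = K_2, so x = (K_1 − K_2)/(3.37 − 2.8) = 20.6851/0.57 = 36.3 km.

36.3 km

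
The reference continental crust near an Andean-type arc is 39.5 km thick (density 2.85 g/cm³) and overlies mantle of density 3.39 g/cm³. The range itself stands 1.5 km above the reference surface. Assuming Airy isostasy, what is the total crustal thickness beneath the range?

48.9 km

Root depth r = h ρ_c / (ρ_m − ρ_c) = 1.5 km × 2.85 / 0.54 = 7.917 km.
Total thickness = T + h + r = 39.5 km + 1.5 km + 7.917 km = 48.9 km.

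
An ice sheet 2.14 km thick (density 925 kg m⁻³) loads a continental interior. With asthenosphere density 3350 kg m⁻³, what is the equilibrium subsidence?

0.591 km

Isostatic balance requires: the ice load ρ_ice t is balanced by mantle displaced below, ρ_m s.
s = t ρ_ice / ρ_m = 2.14 km × 925/3350 = 0.591 km.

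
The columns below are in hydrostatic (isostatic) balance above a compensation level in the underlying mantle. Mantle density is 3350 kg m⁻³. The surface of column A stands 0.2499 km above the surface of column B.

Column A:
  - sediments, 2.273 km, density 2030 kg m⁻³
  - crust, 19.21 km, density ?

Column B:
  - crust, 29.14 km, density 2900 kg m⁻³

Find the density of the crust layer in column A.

Take the compensation level at the base of the deeper column (depth z_c below the surface of column A) and equate Σ ρ_i t_i down to z_c; mantle fills any gap and the z_c terms cancel.
Column A: 2.273×2030 + 19.21×ρ + (z_c − 21.483)×3350
Column B: 0.2499×0 + 29.14×2900 + (z_c − 0.2499 − 29.14)×3350
The z_c×3350 term appears on both sides and cancels. Collect the known terms of each column as K = Σ(ρt)_known − 3350 × (depth of known layers): K_A = 4614.19 − 3350×21.483 = −67353.86; K_B = 84506 − 3350×(0.2499 + 29.14) = −13950.165.
Balance: K_A + 19.21×ρ = K_B, so ρ = (K_B − K_A)/19.21 = 53403.7/19.21 = 2780 kg m⁻³.

2780 kg m⁻³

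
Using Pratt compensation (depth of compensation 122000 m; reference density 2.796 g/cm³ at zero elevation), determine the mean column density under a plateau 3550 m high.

2.72 g/cm³

Pratt balance: ρ_ref D = ρ (D + h).
ρ = ρ_ref D/(D + h) = 2.796 × 122000 m/(122000 m + 3550 m) = 2.72 g/cm³.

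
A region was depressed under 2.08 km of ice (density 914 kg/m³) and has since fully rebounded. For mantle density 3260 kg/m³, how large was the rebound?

Removing the load lets mantle flow back in; uplift u satisfies ρ_ice t = ρ_m u.
u = t ρ_ice/ρ_m = 2.08 km × 914/3260 = 0.583 km.

0.583 km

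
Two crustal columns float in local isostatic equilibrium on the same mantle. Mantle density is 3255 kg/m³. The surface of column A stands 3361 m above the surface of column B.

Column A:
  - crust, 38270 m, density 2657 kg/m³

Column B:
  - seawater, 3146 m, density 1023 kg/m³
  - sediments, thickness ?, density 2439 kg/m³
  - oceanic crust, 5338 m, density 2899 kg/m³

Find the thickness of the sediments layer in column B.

3700 m

Take the compensation level at the base of the deeper column (depth z_c below the surface of column A) and equate Σ ρ_i t_i down to z_c; mantle fills any gap and the z_c terms cancel.
Column A: 38270×2657 + (z_c − 38270)×3255
Column B: 3361×0 + 3146×1023 + x×2439 + 5338×2899 + (z_c − 3361 − 8484 − x)×3255
The z_c×3255 term appears on both sides and cancels. Collect the known terms of each column as K = Σ(ρt)_known − 3255 × (depth of known layers): K_A = 101683390 − 3255×38270 = −22885460; K_B = 18693220 − 3255×(3361 + 8484) = −19862255.
Balance: K_A = K_B − x×(3255 − 2439), so x = (K_B − K_A)/(3255 − 2439) = 3023200/816 = 3700 m.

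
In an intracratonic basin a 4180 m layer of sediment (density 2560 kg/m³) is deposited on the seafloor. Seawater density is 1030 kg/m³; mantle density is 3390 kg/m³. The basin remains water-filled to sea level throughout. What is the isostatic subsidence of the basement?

2710 m

Submarine loading: the sediment displaces seawater, and the subsidence is in turn flooded, so s (ρ_m − ρ_w) = t (ρ_sed − ρ_w).
s = 4180 m × (2560 − 1030) / (3390 − 1030) = 2710 m.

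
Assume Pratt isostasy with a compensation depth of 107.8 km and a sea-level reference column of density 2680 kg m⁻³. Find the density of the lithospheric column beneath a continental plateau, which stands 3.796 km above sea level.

2590 kg m⁻³

Pratt balance: ρ_ref D = ρ (D + h).
ρ = ρ_ref D/(D + h) = 2680 × 107.8 km/(107.8 km + 3.796 km) = 2590 kg m⁻³.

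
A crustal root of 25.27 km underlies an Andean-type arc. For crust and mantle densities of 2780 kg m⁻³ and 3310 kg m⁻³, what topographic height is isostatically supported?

4.82 km

Balancing pressure at the compensation depth: ρ_c h = (ρ_m − ρ_c) r.
h = r (ρ_m − ρ_c) / ρ_c = 25.27 km × (3310 − 2780) / 2780 = 4.82 km.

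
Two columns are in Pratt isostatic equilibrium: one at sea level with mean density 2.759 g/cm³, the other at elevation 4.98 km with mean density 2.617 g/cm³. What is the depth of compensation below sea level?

91.8 km

ρ_ref D = ρ (D + h) → D (ρ_ref − ρ) = ρ h.
D = ρ h/(ρ_ref − ρ) = 2.617 × 4.98 km/(2.759 − 2.617) = 91.8 km.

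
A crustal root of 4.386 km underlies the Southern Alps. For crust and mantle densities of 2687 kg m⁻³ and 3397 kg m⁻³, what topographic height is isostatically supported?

1.16 km

Balancing pressure at the compensation depth: ρ_c h = (ρ_m − ρ_c) r.
h = r (ρ_m − ρ_c) / ρ_c = 4.386 km × (3397 − 2687) / 2687 = 1.16 km.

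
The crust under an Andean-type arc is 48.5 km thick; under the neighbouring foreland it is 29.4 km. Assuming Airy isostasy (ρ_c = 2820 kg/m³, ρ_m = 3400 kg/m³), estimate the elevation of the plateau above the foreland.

Excess crust Δ = 48.5 km − 29.4 km = 19.1 km, split between elevation h and root r with h + r = Δ.
Airy balance ρ_c h = (ρ_m − ρ_c) r gives r = h ρ_c/(ρ_m − ρ_c), so h (1 + ρ_c/(ρ_m − ρ_c)) = Δ, i.e. h = Δ (ρ_m − ρ_c)/ρ_m.
h = 19.1 km × 580/3400 = 3.26 km.

3.26 km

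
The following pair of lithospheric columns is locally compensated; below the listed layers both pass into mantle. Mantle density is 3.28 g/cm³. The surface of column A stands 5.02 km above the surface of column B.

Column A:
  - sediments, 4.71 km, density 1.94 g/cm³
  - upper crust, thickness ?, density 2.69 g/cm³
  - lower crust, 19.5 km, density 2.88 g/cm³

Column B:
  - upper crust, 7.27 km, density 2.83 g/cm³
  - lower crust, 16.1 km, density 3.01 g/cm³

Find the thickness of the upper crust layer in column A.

16.9 km

Take the compensation level at the base of the deeper column (depth z_c below the surface of column A) and equate Σ ρ_i t_i down to z_c; mantle fills any gap and the z_c terms cancel.
Column A: 4.71×1.94 + x×2.69 + 19.5×2.88 + (z_c − 24.21 − x)×3.28
Column B: 5.02×0 + 7.27×2.83 + 16.1×3.01 + (z_c − 5.02 − 23.37)×3.28
The z_c×3.28 term appears on both sides and cancels. Collect the known terms of each column as K = Σ(ρt)_known − 3.28 × (depth of known layers): K_A = 65.2974 − 3.28×24.21 = −14.1114; K_B = 69.0351 − 3.28×(5.02 + 23.37) = −24.0841.
Balance: K_A − x×(3.28 − 2.69) = K_B, so x = (K_A − K_B)/(3.28 − 2.69) = 9.9727/0.59 = 16.9 km.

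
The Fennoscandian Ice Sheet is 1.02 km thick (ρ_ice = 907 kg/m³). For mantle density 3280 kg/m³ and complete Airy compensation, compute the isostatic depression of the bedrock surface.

For local isostatic compensation: the ice load ρ_ice t is balanced by mantle displaced below, ρ_m s.
s = t ρ_ice / ρ_m = 1.02 km × 907/3280 = 0.282 km.

0.282 km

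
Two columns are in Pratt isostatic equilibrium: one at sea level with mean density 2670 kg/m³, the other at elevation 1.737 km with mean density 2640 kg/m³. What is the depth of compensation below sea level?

ρ_ref D = ρ (D + h) → D (ρ_ref − ρ) = ρ h.
D = ρ h/(ρ_ref − ρ) = 2640 × 1.737 km/(2670 − 2640) = 153 km.

153 km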